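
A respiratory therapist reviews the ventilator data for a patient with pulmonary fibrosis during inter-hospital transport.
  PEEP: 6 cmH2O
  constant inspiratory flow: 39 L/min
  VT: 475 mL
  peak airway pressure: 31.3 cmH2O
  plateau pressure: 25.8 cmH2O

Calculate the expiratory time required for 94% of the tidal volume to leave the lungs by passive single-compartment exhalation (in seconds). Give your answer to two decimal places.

0.57

Flow: 39 L/min ÷ 60 = 0.65 L/s.
R = (PIP − Pplat)/V̇ = (31.3 − 25.8) / 0.65 = 5.5/0.65 = 8.462 cmH2O·s/L.
C = Vt/(Pplat − PEEP) = 475.0 / (25.8 − 6) = 475.0/19.8 = 23.99 mL/cmH2O.
τ = R × C = 8.462 × 0.02399 L/cmH2O = 0.203 s.
t = −τ·ln(1 − 0.94) = −0.203·ln(0.06) = 0.5711 s.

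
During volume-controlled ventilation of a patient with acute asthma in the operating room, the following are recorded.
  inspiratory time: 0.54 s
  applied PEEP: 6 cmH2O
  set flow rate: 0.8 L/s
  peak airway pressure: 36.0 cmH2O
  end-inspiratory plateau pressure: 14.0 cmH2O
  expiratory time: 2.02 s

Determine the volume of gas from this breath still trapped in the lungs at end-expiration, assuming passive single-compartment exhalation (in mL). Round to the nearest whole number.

111

Vt = flow × Ti = 0.8 L/s × 0.54 s × 1000 mL/L = 432.0 mL.
R = (PIP − Pplat)/V̇ = (36.0 − 14.0) / 0.8 = 22.0/0.8 = 27.5 cmH2O·s/L.
C = Vt/(Pplat − PEEP) = 432.0 / (14.0 − 6) = 432.0/8.0 = 54.0 mL/cmH2O.
τ = R × C = 27.5 × 0.054 L/cmH2O = 1.485 s.
Fraction remaining = e^(−Te/τ) = e^(−2.02/1.485) = 0.2566.
Trapped volume = 432.0 × 0.2566 = 110.85 mL.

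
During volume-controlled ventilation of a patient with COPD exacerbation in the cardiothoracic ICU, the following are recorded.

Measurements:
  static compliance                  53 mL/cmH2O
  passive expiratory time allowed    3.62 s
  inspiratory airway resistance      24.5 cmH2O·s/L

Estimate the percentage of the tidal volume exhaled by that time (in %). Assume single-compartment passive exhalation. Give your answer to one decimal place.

93.8

τ = R × C = 24.5 × 53 mL/cmH2O = 24.5 × 0.053 L/cmH2O = 1.299 s.
Passive exhalation: V(t)/V₀ = e^(−t/τ) = e^(−3.62/1.299) = 0.06162.
Fraction exhaled = 1 − 0.06162 = 0.9384 → 93.84%.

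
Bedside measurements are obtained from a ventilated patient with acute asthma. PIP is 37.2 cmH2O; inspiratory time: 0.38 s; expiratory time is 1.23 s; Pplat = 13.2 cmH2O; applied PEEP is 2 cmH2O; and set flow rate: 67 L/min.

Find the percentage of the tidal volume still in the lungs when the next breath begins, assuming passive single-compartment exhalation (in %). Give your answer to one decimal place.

22.1

Flow: 67 L/min ÷ 60 = 1.1167 L/s.
Vt = flow × Ti = 1.1167 L/s × 0.38 s × 1000 mL/L = 424.35 mL.
R = (PIP − Pplat)/V̇ = (37.2 − 13.2) / 1.1167 = 24.0/1.1167 = 21.492 cmH2O·s/L.
C = Vt/(Pplat − PEEP) = 424.35 / (13.2 − 2) = 424.35/11.2 = 37.888 mL/cmH2O.
τ = R × C = 21.492 × 0.03789 L/cmH2O = 0.8143 s.
Fraction remaining at end-expiration = e^(−Te/τ) = e^(−1.23/0.8143) = 0.2208 → 22.08%.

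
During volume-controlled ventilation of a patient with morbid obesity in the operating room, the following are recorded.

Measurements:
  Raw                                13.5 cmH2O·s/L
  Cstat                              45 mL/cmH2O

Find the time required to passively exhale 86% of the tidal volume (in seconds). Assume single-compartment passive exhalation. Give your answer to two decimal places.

1.19

τ = R × C = 13.5 × 45 mL/cmH2O = 13.5 × 0.045 L/cmH2O = 0.6075 s.
Exhaled fraction f = 1 − e^(−t/τ) → t = −τ·ln(1 − f) = −0.6075·ln(0.14) = 1.194 s.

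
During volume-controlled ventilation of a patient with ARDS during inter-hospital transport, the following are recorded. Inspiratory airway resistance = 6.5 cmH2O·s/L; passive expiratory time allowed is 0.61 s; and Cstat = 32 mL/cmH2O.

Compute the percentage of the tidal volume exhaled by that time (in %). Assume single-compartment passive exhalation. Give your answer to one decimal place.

τ = R × C = 6.5 × 32 mL/cmH2O = 6.5 × 0.032 L/cmH2O = 0.208 s.
Passive exhalation: V(t)/V₀ = e^(−t/τ) = e^(−0.61/0.208) = 0.05325.
Fraction exhaled = 1 − 0.05325 = 0.9468 → 94.68%.

94.7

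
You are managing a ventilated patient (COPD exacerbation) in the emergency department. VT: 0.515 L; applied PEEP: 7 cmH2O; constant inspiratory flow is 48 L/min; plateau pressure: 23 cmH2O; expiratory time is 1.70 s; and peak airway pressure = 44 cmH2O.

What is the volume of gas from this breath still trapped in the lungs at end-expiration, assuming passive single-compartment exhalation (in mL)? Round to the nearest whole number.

Flow: 48 L/min ÷ 60 = 0.8 L/s.
R = (PIP − Pplat)/V̇ = (44 − 23) / 0.8 = 21.0/0.8 = 26.25 cmH2O·s/L.
C = Vt/(Pplat − PEEP) = 515.0 / (23 − 7) = 515.0/16.0 = 32.188 mL/cmH2O.
τ = R × C = 26.25 × 0.03219 L/cmH2O = 0.845 s.
Fraction remaining = e^(−Te/τ) = e^(−1.70/0.845) = 0.1337.
Trapped volume = 515.0 × 0.1337 = 68.856 mL.

69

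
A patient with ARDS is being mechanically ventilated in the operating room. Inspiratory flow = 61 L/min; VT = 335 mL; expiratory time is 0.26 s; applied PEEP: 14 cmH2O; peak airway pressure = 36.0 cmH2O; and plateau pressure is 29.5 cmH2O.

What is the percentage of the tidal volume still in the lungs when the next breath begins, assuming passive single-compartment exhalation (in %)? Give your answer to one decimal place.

Flow: 61 L/min ÷ 60 = 1.0167 L/s.
R = (PIP − Pplat)/V̇ = (36.0 − 29.5) / 1.0167 = 6.5/1.0167 = 6.393 cmH2O·s/L.
C = Vt/(Pplat − PEEP) = 335.0 / (29.5 − 14) = 335.0/15.5 = 21.613 mL/cmH2O.
τ = R × C = 6.393 × 0.02161 L/cmH2O = 0.1382 s.
Fraction remaining at end-expiration = e^(−Te/τ) = e^(−0.26/0.1382) = 0.1524 → 15.24%.

15.2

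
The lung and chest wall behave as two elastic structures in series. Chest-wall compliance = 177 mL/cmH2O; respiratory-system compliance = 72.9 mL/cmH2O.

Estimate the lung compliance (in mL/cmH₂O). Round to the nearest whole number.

1/CL = 1/Crs − 1/Ccw.
1/CL = 1/72.9 − 1/177 = 0.008068.
CL = 123.95 mL/cmH2O.

124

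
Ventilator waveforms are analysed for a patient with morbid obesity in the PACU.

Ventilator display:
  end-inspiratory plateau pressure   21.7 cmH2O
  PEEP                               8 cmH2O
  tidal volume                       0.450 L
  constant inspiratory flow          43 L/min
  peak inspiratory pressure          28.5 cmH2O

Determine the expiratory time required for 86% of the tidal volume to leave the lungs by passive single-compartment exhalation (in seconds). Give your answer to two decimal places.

0.61

Flow: 43 L/min ÷ 60 = 0.7167 L/s.
R = (PIP − Pplat)/V̇ = (28.5 − 21.7) / 0.7167 = 6.8/0.7167 = 9.488 cmH2O·s/L.
C = Vt/(Pplat − PEEP) = 450.0 / (21.7 − 8) = 450.0/13.7 = 32.847 mL/cmH2O.
τ = R × C = 9.488 × 0.03285 L/cmH2O = 0.3117 s.
t = −τ·ln(1 − 0.86) = −0.3117·ln(0.14) = 0.6128 s.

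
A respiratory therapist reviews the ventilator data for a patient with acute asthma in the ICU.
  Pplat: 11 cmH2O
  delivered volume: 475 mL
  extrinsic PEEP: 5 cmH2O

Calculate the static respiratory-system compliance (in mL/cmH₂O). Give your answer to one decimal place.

79.2

Cstat = Vt / (Pplat − PEEP) = 475 / (11 − 5) = 475 / 6.0 = 79.167 mL/cmH2O.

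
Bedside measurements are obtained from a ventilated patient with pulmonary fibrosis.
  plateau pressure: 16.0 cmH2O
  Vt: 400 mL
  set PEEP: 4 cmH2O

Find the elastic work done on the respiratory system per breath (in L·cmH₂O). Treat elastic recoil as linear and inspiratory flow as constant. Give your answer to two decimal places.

Elastic work ≈ ½ × (Pplat − PEEP) × Vt = 0.5 × (16.0 − 4) × 0.400 L = 0.5 × 12.0 × 0.400 = 2.4 L·cmH2O.

2.40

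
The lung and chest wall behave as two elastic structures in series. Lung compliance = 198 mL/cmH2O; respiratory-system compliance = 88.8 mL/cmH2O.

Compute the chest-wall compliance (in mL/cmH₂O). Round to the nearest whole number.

1/Ccw = 1/Crs − 1/CL.
1/Ccw = 1/88.8 − 1/198 = 0.006211.
Ccw = 161.0 mL/cmH2O.

161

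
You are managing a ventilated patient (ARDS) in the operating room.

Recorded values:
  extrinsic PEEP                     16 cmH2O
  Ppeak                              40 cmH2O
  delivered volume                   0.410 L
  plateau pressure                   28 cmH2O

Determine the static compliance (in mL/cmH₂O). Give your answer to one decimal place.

Cstat = Vt / (Pplat − PEEP) = 410 / (28 − 16) = 410 / 12.0 = 34.167 mL/cmH2O.

34.2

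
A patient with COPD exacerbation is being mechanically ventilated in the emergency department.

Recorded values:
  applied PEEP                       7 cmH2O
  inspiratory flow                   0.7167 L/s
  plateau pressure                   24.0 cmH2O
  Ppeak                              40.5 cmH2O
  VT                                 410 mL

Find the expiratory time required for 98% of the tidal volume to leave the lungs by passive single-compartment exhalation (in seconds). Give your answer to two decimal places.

R = (PIP − Pplat)/V̇ = (40.5 − 24.0) / 0.7167 = 16.5/0.7167 = 23.022 cmH2O·s/L.
C = Vt/(Pplat − PEEP) = 410.0 / (24.0 − 7) = 410.0/17.0 = 24.118 mL/cmH2O.
τ = R × C = 23.022 × 0.02412 L/cmH2O = 0.5553 s.
t = −τ·ln(1 − 0.98) = −0.5553·ln(0.02) = 2.172 s.

2.17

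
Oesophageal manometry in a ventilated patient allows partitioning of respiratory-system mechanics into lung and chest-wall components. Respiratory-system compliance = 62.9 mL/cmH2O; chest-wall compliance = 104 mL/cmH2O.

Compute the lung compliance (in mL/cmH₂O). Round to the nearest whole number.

1/CL = 1/Crs − 1/Ccw.
1/CL = 1/62.9 − 1/104 = 0.006283.
CL = 159.16 mL/cmH2O.

159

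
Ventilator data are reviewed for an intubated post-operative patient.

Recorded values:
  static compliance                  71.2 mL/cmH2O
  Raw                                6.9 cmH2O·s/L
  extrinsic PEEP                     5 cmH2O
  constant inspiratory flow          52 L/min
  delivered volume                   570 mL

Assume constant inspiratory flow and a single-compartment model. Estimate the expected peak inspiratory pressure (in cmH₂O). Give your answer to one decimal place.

Flow: 52 L/min ÷ 60 = 0.8667 L/s.
Equation of motion (constant flow): PIP = Vt/C + R·V̇ + PEEP.
PIP = 570/71.2 + 6.9×0.8667 + 5 = 8.006 + 5.98 + 5 = 18.986 cmH2O.

19.0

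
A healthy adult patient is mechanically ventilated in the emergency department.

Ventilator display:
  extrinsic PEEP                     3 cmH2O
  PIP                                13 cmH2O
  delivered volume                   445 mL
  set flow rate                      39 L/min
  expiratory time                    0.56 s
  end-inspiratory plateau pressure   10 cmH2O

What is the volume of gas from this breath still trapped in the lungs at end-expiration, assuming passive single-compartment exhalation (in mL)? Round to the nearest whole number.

Flow: 39 L/min ÷ 60 = 0.65 L/s.
R = (PIP − Pplat)/V̇ = (13 − 10) / 0.65 = 3.0/0.65 = 4.615 cmH2O·s/L.
C = Vt/(Pplat − PEEP) = 445.0 / (10 − 3) = 445.0/7.0 = 63.571 mL/cmH2O.
τ = R × C = 4.615 × 0.06357 L/cmH2O = 0.2934 s.
Fraction remaining = e^(−Te/τ) = e^(−0.56/0.2934) = 0.1483.
Trapped volume = 445.0 × 0.1483 = 65.994 mL.

66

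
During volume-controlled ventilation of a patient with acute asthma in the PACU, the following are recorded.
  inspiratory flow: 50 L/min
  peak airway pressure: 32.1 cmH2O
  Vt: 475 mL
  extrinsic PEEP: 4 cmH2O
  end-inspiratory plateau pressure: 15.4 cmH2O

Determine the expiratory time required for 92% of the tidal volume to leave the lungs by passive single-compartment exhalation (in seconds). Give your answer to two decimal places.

Flow: 50 L/min ÷ 60 = 0.8333 L/s.
R = (PIP − Pplat)/V̇ = (32.1 − 15.4) / 0.8333 = 16.7/0.8333 = 20.041 cmH2O·s/L.
C = Vt/(Pplat − PEEP) = 475.0 / (15.4 − 4) = 475.0/11.4 = 41.667 mL/cmH2O.
τ = R × C = 20.041 × 0.04167 L/cmH2O = 0.8351 s.
t = −τ·ln(1 − 0.92) = −0.8351·ln(0.08) = 2.109 s.

2.11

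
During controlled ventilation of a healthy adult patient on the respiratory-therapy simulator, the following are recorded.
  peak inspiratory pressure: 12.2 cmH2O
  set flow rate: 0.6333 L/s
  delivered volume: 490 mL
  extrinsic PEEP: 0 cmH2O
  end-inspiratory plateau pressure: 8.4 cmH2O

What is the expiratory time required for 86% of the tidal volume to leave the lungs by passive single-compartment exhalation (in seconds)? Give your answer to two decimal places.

0.69

R = (PIP − Pplat)/V̇ = (12.2 − 8.4) / 0.6333 = 3.8/0.6333 = 6.0 cmH2O·s/L.
C = Vt/(Pplat − PEEP) = 490.0 / (8.4 − 0) = 490.0/8.4 = 58.333 mL/cmH2O.
τ = R × C = 6.0 × 0.05833 L/cmH2O = 0.35 s.
t = −τ·ln(1 − 0.86) = −0.35·ln(0.14) = 0.6881 s.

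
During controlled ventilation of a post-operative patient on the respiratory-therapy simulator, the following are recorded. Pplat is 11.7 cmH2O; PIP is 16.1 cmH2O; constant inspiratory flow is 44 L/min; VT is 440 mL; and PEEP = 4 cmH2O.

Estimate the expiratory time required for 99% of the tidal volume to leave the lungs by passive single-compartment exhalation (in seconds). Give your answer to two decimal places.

1.58

Flow: 44 L/min ÷ 60 = 0.7333 L/s.
R = (PIP − Pplat)/V̇ = (16.1 − 11.7) / 0.7333 = 4.4/0.7333 = 6.0 cmH2O·s/L.
C = Vt/(Pplat − PEEP) = 440.0 / (11.7 − 4) = 440.0/7.7 = 57.143 mL/cmH2O.
τ = R × C = 6.0 × 0.05714 L/cmH2O = 0.3428 s.
t = −τ·ln(1 − 0.99) = −0.3428·ln(0.01) = 1.579 s.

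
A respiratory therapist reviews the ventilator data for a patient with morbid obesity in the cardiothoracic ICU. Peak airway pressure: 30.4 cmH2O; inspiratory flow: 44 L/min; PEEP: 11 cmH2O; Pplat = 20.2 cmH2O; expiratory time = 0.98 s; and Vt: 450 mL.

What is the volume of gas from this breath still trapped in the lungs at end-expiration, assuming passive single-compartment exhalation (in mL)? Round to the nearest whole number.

107

Flow: 44 L/min ÷ 60 = 0.7333 L/s.
R = (PIP − Pplat)/V̇ = (30.4 − 20.2) / 0.7333 = 10.2/0.7333 = 13.91 cmH2O·s/L.
C = Vt/(Pplat − PEEP) = 450.0 / (20.2 − 11) = 450.0/9.2 = 48.913 mL/cmH2O.
τ = R × C = 13.91 × 0.04891 L/cmH2O = 0.6803 s.
Fraction remaining = e^(−Te/τ) = e^(−0.98/0.6803) = 0.2368.
Trapped volume = 450.0 × 0.2368 = 106.56 mL.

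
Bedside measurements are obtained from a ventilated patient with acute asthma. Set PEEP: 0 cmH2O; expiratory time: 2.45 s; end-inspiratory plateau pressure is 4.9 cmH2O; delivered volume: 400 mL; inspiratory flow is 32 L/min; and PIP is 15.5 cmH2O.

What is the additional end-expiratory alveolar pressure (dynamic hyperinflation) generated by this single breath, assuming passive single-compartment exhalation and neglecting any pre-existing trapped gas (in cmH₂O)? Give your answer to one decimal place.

Flow: 32 L/min ÷ 60 = 0.5333 L/s.
R = (PIP − Pplat)/V̇ = (15.5 − 4.9) / 0.5333 = 10.6/0.5333 = 19.876 cmH2O·s/L.
C = Vt/(Pplat − PEEP) = 400.0 / (4.9 − 0) = 400.0/4.9 = 81.633 mL/cmH2O.
τ = R × C = 19.876 × 0.08163 L/cmH2O = 1.622 s.
Fraction remaining = e^(−Te/τ) = e^(−2.45/1.622) = 0.2208; trapped volume = 400.0 × 0.2208 = 88.32 mL.
Additional alveolar pressure from trapping ≈ V_trapped / C = 88.32 / 81.633 = 1.082 cmH2O.

1.1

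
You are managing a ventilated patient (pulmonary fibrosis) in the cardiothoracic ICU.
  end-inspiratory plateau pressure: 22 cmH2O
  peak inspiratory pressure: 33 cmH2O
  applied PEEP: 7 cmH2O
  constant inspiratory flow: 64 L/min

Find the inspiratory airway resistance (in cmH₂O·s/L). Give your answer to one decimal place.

10.3

Flow: 64 L/min ÷ 60 = 1.0667 L/s.
Raw = (PIP − Pplat) / flow = (33 − 22) / 1.0667 = 11.0 / 1.0667 = 10.312 cmH2O·s/L.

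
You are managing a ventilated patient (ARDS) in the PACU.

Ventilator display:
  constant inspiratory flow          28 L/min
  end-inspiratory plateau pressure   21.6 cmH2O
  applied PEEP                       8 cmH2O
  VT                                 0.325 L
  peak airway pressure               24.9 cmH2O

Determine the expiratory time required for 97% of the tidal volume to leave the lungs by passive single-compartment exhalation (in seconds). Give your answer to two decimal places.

Flow: 28 L/min ÷ 60 = 0.4667 L/s.
R = (PIP − Pplat)/V̇ = (24.9 − 21.6) / 0.4667 = 3.3/0.4667 = 7.071 cmH2O·s/L.
C = Vt/(Pplat − PEEP) = 325.0 / (21.6 − 8) = 325.0/13.6 = 23.897 mL/cmH2O.
τ = R × C = 7.071 × 0.0239 L/cmH2O = 0.169 s.
t = −τ·ln(1 − 0.97) = −0.169·ln(0.03) = 0.5926 s.

0.59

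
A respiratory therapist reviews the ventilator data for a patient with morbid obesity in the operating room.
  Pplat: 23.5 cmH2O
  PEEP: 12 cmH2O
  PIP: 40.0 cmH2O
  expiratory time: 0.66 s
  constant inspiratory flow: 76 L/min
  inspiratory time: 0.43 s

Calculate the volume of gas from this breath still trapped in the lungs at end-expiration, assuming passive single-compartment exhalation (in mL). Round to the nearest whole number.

Flow: 76 L/min ÷ 60 = 1.2667 L/s.
Vt = flow × Ti = 1.2667 L/s × 0.43 s × 1000 mL/L = 544.68 mL.
R = (PIP − Pplat)/V̇ = (40.0 − 23.5) / 1.2667 = 16.5/1.2667 = 13.026 cmH2O·s/L.
C = Vt/(Pplat − PEEP) = 544.68 / (23.5 − 12) = 544.68/11.5 = 47.363 mL/cmH2O.
τ = R × C = 13.026 × 0.04736 L/cmH2O = 0.6169 s.
Fraction remaining = e^(−Te/τ) = e^(−0.66/0.6169) = 0.3431.
Trapped volume = 544.68 × 0.3431 = 186.88 mL.

187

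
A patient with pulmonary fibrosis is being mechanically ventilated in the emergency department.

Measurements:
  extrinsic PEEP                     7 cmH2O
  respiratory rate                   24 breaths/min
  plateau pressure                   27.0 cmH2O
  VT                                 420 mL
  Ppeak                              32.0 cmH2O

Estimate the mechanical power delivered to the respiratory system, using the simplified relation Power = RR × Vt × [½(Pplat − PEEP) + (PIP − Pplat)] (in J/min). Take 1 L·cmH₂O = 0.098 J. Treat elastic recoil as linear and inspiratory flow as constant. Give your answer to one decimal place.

Per-breath work = Vt × [½(Pplat−PEEP) + (PIP−Pplat)] = 0.420 × [0.5×20.0 + 5.0] = 0.420 × 15.0 = 6.3 L·cmH2O.
Power = 24 × 6.3 = 151.2 L·cmH2O/min.
× 0.098 J/(L·cmH2O) → 14.818 J/min.

14.8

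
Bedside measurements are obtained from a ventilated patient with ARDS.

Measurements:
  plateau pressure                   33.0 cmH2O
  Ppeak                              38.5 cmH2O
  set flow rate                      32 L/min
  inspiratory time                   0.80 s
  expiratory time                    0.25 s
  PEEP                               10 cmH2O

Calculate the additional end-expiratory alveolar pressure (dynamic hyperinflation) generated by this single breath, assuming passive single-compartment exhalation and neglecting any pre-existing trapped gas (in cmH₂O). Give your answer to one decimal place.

Flow: 32 L/min ÷ 60 = 0.5333 L/s.
Vt = flow × Ti = 0.5333 L/s × 0.80 s × 1000 mL/L = 426.64 mL.
R = (PIP − Pplat)/V̇ = (38.5 − 33.0) / 0.5333 = 5.5/0.5333 = 10.313 cmH2O·s/L.
C = Vt/(Pplat − PEEP) = 426.64 / (33.0 − 10) = 426.64/23.0 = 18.55 mL/cmH2O.
τ = R × C = 10.313 × 0.01855 L/cmH2O = 0.1913 s.
Fraction remaining = e^(−Te/τ) = e^(−0.25/0.1913) = 0.2707; trapped volume = 426.64 × 0.2707 = 115.49 mL.
Additional alveolar pressure from trapping ≈ V_trapped / C = 115.49 / 18.55 = 6.226 cmH2O.

6.2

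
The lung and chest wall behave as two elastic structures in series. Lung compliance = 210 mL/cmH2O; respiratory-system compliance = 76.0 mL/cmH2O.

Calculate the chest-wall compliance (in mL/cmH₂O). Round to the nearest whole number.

1/Ccw = 1/Crs − 1/CL.
1/Ccw = 1/76.0 − 1/210 = 0.008396.
Ccw = 119.1 mL/cmH2O.

119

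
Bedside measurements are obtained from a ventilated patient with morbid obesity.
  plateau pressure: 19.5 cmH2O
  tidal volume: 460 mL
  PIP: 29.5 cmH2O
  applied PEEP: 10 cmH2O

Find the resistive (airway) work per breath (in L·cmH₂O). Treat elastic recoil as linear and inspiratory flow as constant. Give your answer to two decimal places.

With constant inspiratory flow the resistive pressure is constant at PIP − Pplat = 29.5 − 19.5 = 10.0 cmH2O, so resistive work = 10.0 × 0.460 = 4.6 L·cmH2O.

4.60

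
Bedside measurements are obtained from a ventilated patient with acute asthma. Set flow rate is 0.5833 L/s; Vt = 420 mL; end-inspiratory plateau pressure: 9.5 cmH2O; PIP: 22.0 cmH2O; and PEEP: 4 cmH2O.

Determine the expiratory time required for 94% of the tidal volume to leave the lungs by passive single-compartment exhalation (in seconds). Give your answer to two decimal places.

4.60

R = (PIP − Pplat)/V̇ = (22.0 − 9.5) / 0.5833 = 12.5/0.5833 = 21.43 cmH2O·s/L.
C = Vt/(Pplat − PEEP) = 420.0 / (9.5 − 4) = 420.0/5.5 = 76.364 mL/cmH2O.
τ = R × C = 21.43 × 0.07636 L/cmH2O = 1.636 s.
t = −τ·ln(1 − 0.94) = −1.636·ln(0.06) = 4.603 s.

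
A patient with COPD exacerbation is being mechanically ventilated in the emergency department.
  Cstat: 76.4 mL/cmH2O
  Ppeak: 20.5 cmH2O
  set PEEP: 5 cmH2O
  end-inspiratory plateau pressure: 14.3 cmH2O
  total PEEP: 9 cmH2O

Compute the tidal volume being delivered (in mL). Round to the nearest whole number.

End-expiratory occlusion gives total PEEP = 9 cmH2O (intrinsic PEEP = 9 − 5 = 4). Use total PEEP for the elastic gradient.
Vt = Cstat × (Pplat − PEEPtotal) = 76.4 × (14.3 − 9) = 76.4 × 5.3 = 404.92 mL.

405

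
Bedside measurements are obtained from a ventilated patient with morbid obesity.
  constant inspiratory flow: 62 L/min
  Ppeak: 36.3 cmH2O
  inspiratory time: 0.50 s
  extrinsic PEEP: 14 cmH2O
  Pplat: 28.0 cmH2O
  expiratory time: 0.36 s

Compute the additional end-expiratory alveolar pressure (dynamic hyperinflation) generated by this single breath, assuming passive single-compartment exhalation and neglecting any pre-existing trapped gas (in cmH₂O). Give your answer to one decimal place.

Flow: 62 L/min ÷ 60 = 1.0333 L/s.
Vt = flow × Ti = 1.0333 L/s × 0.50 s × 1000 mL/L = 516.65 mL.
R = (PIP − Pplat)/V̇ = (36.3 − 28.0) / 1.0333 = 8.3/1.0333 = 8.033 cmH2O·s/L.
C = Vt/(Pplat − PEEP) = 516.65 / (28.0 − 14) = 516.65/14.0 = 36.904 mL/cmH2O.
τ = R × C = 8.033 × 0.0369 L/cmH2O = 0.2964 s.
Fraction remaining = e^(−Te/τ) = e^(−0.36/0.2964) = 0.2968; trapped volume = 516.65 × 0.2968 = 153.34 mL.
Additional alveolar pressure from trapping ≈ V_trapped / C = 153.34 / 36.904 = 4.155 cmH2O.

4.2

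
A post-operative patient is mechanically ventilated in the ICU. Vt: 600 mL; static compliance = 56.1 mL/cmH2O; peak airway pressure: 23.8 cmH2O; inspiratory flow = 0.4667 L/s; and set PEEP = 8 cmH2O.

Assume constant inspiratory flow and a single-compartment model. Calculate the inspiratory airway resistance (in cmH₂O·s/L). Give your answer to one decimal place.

Equation of motion (constant flow): PIP = Vt/C + R·V̇ + PEEP.
R·V̇ = PIP − Vt/C − PEEP = 23.8 − 600/56.1 − 8 = 23.8 − 10.695 − 8 = 5.105 cmH2O.
R = 5.105 / 0.4667 = 10.939 cmH2O·s/L.

10.9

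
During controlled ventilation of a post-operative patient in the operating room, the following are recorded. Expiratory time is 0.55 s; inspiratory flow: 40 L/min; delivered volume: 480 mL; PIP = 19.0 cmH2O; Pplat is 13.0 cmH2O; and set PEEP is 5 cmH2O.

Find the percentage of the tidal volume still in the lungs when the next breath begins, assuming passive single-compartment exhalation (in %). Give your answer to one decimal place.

36.1

Flow: 40 L/min ÷ 60 = 0.6667 L/s.
R = (PIP − Pplat)/V̇ = (19.0 − 13.0) / 0.6667 = 6.0/0.6667 = 9.0 cmH2O·s/L.
C = Vt/(Pplat − PEEP) = 480.0 / (13.0 − 5) = 480.0/8.0 = 60.0 mL/cmH2O.
τ = R × C = 9.0 × 0.06 L/cmH2O = 0.54 s.
Fraction remaining at end-expiration = e^(−Te/τ) = e^(−0.55/0.54) = 0.3611 → 36.11%.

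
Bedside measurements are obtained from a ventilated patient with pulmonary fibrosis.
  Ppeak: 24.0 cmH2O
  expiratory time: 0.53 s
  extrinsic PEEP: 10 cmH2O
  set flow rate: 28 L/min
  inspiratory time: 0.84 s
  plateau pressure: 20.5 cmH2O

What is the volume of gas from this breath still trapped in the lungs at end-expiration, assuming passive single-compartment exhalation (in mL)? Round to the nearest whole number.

59

Flow: 28 L/min ÷ 60 = 0.4667 L/s.
Vt = flow × Ti = 0.4667 L/s × 0.84 s × 1000 mL/L = 392.03 mL.
R = (PIP − Pplat)/V̇ = (24.0 − 20.5) / 0.4667 = 3.5/0.4667 = 7.499 cmH2O·s/L.
C = Vt/(Pplat − PEEP) = 392.03 / (20.5 − 10) = 392.03/10.5 = 37.336 mL/cmH2O.
τ = R × C = 7.499 × 0.03734 L/cmH2O = 0.28 s.
Fraction remaining = e^(−Te/τ) = e^(−0.53/0.28) = 0.1506.
Trapped volume = 392.03 × 0.1506 = 59.04 mL.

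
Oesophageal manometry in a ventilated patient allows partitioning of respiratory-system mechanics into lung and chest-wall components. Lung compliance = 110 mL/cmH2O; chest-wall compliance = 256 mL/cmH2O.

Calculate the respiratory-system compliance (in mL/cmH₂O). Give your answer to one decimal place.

Lung and chest wall are elastances in series: 1/Crs = 1/CL + 1/Ccw.
1/Crs = 1/110 + 1/256 = 0.013.
Crs = 76.923 mL/cmH2O.

76.9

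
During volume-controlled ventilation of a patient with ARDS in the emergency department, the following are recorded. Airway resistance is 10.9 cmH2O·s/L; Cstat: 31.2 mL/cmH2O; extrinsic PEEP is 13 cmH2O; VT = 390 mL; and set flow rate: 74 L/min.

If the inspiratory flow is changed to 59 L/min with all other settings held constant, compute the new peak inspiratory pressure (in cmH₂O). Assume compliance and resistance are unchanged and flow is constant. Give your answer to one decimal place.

36.2

Flow: 74 L/min ÷ 60 = 1.2333 L/s.
New flow: 59 L/min ÷ 60 = 0.9833 L/s.
PIP = Vt/C + R·V̇ + PEEP (constant-flow equation of motion).
Only the resistive term changes: ΔPIP = R × ΔV̇ = 10.9 × (0.9833 − 1.2333) = 10.9 × -0.25 = -2.725 cmH2O.
Original PIP = 390/31.2 + 10.9×1.2333 + 13 = 38.943 cmH2O; new PIP = 38.943 + (-2.725) = 36.218 cmH2O.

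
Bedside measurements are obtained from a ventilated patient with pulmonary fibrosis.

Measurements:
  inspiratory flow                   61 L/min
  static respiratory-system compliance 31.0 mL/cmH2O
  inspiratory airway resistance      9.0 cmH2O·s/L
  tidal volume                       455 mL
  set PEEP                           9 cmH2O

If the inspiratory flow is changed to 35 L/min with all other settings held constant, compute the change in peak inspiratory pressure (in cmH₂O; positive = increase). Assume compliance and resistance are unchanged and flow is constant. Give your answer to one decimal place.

Flow: 61 L/min ÷ 60 = 1.0167 L/s.
New flow: 35 L/min ÷ 60 = 0.5833 L/s.
PIP = Vt/C + R·V̇ + PEEP (constant-flow equation of motion).
Only the resistive term changes: ΔPIP = R × ΔV̇ = 9.0 × (0.5833 − 1.0167) = 9.0 × -0.4334 = -3.901 cmH2O.

-3.9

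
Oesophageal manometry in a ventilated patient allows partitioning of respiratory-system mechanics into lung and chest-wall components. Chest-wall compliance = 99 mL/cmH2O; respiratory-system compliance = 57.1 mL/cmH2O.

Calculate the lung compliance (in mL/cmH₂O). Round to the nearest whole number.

135

1/CL = 1/Crs − 1/Ccw.
1/CL = 1/57.1 − 1/99 = 0.007412.
CL = 134.92 mL/cmH2O.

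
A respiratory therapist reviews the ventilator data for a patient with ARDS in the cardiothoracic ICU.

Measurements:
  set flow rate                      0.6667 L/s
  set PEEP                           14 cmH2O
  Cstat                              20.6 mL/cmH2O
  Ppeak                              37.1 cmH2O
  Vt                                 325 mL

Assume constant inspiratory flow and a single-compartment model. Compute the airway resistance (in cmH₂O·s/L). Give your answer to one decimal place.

Equation of motion (constant flow): PIP = Vt/C + R·V̇ + PEEP.
R·V̇ = PIP − Vt/C − PEEP = 37.1 − 325/20.6 − 14 = 37.1 − 15.777 − 14 = 7.323 cmH2O.
R = 7.323 / 0.6667 = 10.984 cmH2O·s/L.

11.0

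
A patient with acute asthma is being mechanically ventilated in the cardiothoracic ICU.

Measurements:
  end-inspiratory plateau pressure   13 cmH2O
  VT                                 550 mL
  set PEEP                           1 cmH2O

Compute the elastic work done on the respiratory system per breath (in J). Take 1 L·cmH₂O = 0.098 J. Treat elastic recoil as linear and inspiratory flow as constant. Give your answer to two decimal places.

0.32

Elastic work ≈ ½ × (Pplat − PEEP) × Vt = 0.5 × (13 − 1) × 0.550 L = 0.5 × 12.0 × 0.550 = 3.3 L·cmH2O.
× 0.098 J/(L·cmH2O) → 0.3234 J.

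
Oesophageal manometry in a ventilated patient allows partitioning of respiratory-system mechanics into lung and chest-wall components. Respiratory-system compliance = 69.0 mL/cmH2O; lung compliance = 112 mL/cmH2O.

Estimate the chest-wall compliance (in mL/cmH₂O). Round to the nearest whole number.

1/Ccw = 1/Crs − 1/CL.
1/Ccw = 1/69.0 − 1/112 = 0.005564.
Ccw = 179.73 mL/cmH2O.

180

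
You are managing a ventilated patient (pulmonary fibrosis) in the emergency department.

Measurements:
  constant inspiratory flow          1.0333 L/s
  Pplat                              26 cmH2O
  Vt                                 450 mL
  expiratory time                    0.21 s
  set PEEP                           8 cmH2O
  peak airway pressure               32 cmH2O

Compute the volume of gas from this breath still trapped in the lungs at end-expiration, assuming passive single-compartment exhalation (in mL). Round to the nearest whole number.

R = (PIP − Pplat)/V̇ = (32 − 26) / 1.0333 = 6.0/1.0333 = 5.807 cmH2O·s/L.
C = Vt/(Pplat − PEEP) = 450.0 / (26 − 8) = 450.0/18.0 = 25.0 mL/cmH2O.
τ = R × C = 5.807 × 0.025 L/cmH2O = 0.1452 s.
Fraction remaining = e^(−Te/τ) = e^(−0.21/0.1452) = 0.2354.
Trapped volume = 450.0 × 0.2354 = 105.93 mL.

106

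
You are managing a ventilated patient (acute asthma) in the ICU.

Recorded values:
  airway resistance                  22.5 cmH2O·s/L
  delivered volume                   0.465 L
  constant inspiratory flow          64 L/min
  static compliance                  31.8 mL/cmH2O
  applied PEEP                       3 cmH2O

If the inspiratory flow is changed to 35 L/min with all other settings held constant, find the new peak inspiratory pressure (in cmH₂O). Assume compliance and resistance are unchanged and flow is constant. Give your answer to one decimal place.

30.7

Flow: 64 L/min ÷ 60 = 1.0667 L/s.
New flow: 35 L/min ÷ 60 = 0.5833 L/s.
PIP = Vt/C + R·V̇ + PEEP (constant-flow equation of motion).
Only the resistive term changes: ΔPIP = R × ΔV̇ = 22.5 × (0.5833 − 1.0667) = 22.5 × -0.4834 = -10.877 cmH2O.
Original PIP = 465/31.8 + 22.5×1.0667 + 3 = 41.623 cmH2O; new PIP = 41.623 + (-10.877) = 30.746 cmH2O.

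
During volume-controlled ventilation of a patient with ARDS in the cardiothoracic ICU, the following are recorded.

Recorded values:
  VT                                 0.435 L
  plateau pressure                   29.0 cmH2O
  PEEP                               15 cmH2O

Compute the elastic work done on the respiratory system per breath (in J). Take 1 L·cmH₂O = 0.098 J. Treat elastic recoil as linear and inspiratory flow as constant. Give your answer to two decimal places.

0.30

Elastic work ≈ ½ × (Pplat − PEEP) × Vt = 0.5 × (29.0 − 15) × 0.435 L = 0.5 × 14.0 × 0.435 = 3.045 L·cmH2O.
× 0.098 J/(L·cmH2O) → 0.2984 J.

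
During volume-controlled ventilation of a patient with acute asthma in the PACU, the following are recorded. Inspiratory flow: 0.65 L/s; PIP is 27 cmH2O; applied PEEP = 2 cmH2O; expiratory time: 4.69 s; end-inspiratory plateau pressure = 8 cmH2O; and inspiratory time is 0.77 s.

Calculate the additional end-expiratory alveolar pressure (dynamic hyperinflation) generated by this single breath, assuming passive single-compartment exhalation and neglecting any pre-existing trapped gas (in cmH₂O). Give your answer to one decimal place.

0.9

Vt = flow × Ti = 0.65 L/s × 0.77 s × 1000 mL/L = 500.5 mL.
R = (PIP − Pplat)/V̇ = (27 − 8) / 0.65 = 19.0/0.65 = 29.231 cmH2O·s/L.
C = Vt/(Pplat − PEEP) = 500.5 / (8 − 2) = 500.5/6.0 = 83.417 mL/cmH2O.
τ = R × C = 29.231 × 0.08342 L/cmH2O = 2.438 s.
Fraction remaining = e^(−Te/τ) = e^(−4.69/2.438) = 0.1461; trapped volume = 500.5 × 0.1461 = 73.123 mL.
Additional alveolar pressure from trapping ≈ V_trapped / C = 73.123 / 83.417 = 0.8766 cmH2O.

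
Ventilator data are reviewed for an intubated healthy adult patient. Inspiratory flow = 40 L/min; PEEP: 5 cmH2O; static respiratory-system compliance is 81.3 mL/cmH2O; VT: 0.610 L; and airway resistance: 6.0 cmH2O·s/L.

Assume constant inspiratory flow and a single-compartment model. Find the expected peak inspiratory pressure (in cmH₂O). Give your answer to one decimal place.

16.5

Flow: 40 L/min ÷ 60 = 0.6667 L/s.
Equation of motion (constant flow): PIP = Vt/C + R·V̇ + PEEP.
PIP = 610/81.3 + 6.0×0.6667 + 5 = 7.503 + 4.0 + 5 = 16.503 cmH2O.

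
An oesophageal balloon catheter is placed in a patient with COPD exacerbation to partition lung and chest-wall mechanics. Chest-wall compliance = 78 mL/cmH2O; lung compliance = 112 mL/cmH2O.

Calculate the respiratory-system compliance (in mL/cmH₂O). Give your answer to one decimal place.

46.0

Lung and chest wall are elastances in series: 1/Crs = 1/CL + 1/Ccw.
1/Crs = 1/112 + 1/78 = 0.02175.
Crs = 45.977 mL/cmH2O.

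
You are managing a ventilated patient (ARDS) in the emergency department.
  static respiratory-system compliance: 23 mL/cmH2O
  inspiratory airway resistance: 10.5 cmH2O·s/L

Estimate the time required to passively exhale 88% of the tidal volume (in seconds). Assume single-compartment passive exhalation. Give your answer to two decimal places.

0.51

τ = R × C = 10.5 × 23 mL/cmH2O = 10.5 × 0.023 L/cmH2O = 0.2415 s.
Exhaled fraction f = 1 − e^(−t/τ) → t = −τ·ln(1 − f) = −0.2415·ln(0.12) = 0.512 s.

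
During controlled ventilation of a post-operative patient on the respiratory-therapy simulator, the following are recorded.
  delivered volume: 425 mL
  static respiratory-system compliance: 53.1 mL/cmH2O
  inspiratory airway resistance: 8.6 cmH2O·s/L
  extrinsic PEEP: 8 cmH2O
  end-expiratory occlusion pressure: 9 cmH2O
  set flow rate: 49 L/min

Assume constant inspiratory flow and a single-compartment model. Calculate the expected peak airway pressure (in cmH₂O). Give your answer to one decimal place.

24.0

Flow: 49 L/min ÷ 60 = 0.8167 L/s.
Total PEEP = 9 cmH2O (set 8 + intrinsic 1); this is the baseline alveolar pressure.
Equation of motion (constant flow): PIP = Vt/C + R·V̇ + PEEP.
PIP = 425/53.1 + 8.6×0.8167 + 9 = 8.004 + 7.024 + 9 = 24.028 cmH2O.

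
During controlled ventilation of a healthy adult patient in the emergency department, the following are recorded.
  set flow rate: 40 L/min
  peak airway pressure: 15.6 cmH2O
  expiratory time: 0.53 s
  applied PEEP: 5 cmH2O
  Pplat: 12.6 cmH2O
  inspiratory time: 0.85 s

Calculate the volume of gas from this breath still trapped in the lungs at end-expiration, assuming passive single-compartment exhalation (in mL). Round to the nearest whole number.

Flow: 40 L/min ÷ 60 = 0.6667 L/s.
Vt = flow × Ti = 0.6667 L/s × 0.85 s × 1000 mL/L = 566.7 mL.
R = (PIP − Pplat)/V̇ = (15.6 − 12.6) / 0.6667 = 3.0/0.6667 = 4.5 cmH2O·s/L.
C = Vt/(Pplat − PEEP) = 566.7 / (12.6 − 5) = 566.7/7.6 = 74.566 mL/cmH2O.
τ = R × C = 4.5 × 0.07457 L/cmH2O = 0.3356 s.
Fraction remaining = e^(−Te/τ) = e^(−0.53/0.3356) = 0.2061.
Trapped volume = 566.7 × 0.2061 = 116.8 mL.

117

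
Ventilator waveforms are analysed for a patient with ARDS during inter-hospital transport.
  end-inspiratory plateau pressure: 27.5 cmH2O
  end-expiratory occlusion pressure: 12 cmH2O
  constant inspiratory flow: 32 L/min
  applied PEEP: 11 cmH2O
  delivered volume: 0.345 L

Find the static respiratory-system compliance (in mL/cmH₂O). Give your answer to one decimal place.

End-expiratory occlusion gives total PEEP = 12 cmH2O (intrinsic PEEP = 12 − 11 = 1). Use total PEEP for the elastic gradient.
Cstat = Vt / (Pplat − PEEPtotal) = 345 / (27.5 − 12) = 345 / 15.5 = 22.258 mL/cmH2O.

22.3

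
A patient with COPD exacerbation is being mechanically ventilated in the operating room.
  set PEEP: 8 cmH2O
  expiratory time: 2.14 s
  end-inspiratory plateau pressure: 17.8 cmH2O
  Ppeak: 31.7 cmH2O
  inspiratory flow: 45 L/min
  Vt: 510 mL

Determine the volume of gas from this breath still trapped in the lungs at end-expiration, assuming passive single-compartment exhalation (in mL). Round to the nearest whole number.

Flow: 45 L/min ÷ 60 = 0.75 L/s.
R = (PIP − Pplat)/V̇ = (31.7 − 17.8) / 0.75 = 13.9/0.75 = 18.533 cmH2O·s/L.
C = Vt/(Pplat − PEEP) = 510.0 / (17.8 − 8) = 510.0/9.8 = 52.041 mL/cmH2O.
τ = R × C = 18.533 × 0.05204 L/cmH2O = 0.9645 s.
Fraction remaining = e^(−Te/τ) = e^(−2.14/0.9645) = 0.1087.
Trapped volume = 510.0 × 0.1087 = 55.437 mL.

55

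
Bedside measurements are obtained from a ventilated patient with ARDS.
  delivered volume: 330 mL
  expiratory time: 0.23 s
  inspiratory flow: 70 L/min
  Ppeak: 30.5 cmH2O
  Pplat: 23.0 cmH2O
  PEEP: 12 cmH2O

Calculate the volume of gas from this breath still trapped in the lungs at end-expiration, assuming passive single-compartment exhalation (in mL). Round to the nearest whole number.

Flow: 70 L/min ÷ 60 = 1.1667 L/s.
R = (PIP − Pplat)/V̇ = (30.5 − 23.0) / 1.1667 = 7.5/1.1667 = 6.428 cmH2O·s/L.
C = Vt/(Pplat − PEEP) = 330.0 / (23.0 − 12) = 330.0/11.0 = 30.0 mL/cmH2O.
τ = R × C = 6.428 × 0.03 L/cmH2O = 0.1928 s.
Fraction remaining = e^(−Te/τ) = e^(−0.23/0.1928) = 0.3033.
Trapped volume = 330.0 × 0.3033 = 100.09 mL.

100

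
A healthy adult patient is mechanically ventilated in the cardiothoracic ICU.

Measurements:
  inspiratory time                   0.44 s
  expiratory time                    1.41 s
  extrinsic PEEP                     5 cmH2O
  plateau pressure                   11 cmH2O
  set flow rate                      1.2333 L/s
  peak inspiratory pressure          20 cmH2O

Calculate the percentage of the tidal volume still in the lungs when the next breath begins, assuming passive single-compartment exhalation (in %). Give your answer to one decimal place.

Vt = flow × Ti = 1.2333 L/s × 0.44 s × 1000 mL/L = 542.65 mL.
R = (PIP − Pplat)/V̇ = (20 − 11) / 1.2333 = 9.0/1.2333 = 7.297 cmH2O·s/L.
C = Vt/(Pplat − PEEP) = 542.65 / (11 − 5) = 542.65/6.0 = 90.442 mL/cmH2O.
τ = R × C = 7.297 × 0.09044 L/cmH2O = 0.6599 s.
Fraction remaining at end-expiration = e^(−Te/τ) = e^(−1.41/0.6599) = 0.118 → 11.8%.

11.8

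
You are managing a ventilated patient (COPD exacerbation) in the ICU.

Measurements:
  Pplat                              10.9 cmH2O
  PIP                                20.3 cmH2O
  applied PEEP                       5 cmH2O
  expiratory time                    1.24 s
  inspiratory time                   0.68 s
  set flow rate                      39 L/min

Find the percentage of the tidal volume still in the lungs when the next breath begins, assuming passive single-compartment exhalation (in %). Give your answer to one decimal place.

Flow: 39 L/min ÷ 60 = 0.65 L/s.
Vt = flow × Ti = 0.65 L/s × 0.68 s × 1000 mL/L = 442.0 mL.
R = (PIP − Pplat)/V̇ = (20.3 − 10.9) / 0.65 = 9.4/0.65 = 14.462 cmH2O·s/L.
C = Vt/(Pplat − PEEP) = 442.0 / (10.9 − 5) = 442.0/5.9 = 74.915 mL/cmH2O.
τ = R × C = 14.462 × 0.07492 L/cmH2O = 1.083 s.
Fraction remaining at end-expiration = e^(−Te/τ) = e^(−1.24/1.083) = 0.3182 → 31.82%.

31.8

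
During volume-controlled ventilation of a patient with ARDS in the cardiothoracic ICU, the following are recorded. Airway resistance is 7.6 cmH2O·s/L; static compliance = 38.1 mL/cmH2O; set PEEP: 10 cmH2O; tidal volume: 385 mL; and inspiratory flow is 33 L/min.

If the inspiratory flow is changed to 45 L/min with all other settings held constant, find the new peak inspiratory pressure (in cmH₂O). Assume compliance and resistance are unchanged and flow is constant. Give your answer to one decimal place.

Flow: 33 L/min ÷ 60 = 0.55 L/s.
New flow: 45 L/min ÷ 60 = 0.75 L/s.
PIP = Vt/C + R·V̇ + PEEP (constant-flow equation of motion).
Only the resistive term changes: ΔPIP = R × ΔV̇ = 7.6 × (0.75 − 0.55) = 7.6 × 0.2 = 1.52 cmH2O.
Original PIP = 385/38.1 + 7.6×0.55 + 10 = 24.285 cmH2O; new PIP = 24.285 + (1.52) = 25.805 cmH2O.

25.8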